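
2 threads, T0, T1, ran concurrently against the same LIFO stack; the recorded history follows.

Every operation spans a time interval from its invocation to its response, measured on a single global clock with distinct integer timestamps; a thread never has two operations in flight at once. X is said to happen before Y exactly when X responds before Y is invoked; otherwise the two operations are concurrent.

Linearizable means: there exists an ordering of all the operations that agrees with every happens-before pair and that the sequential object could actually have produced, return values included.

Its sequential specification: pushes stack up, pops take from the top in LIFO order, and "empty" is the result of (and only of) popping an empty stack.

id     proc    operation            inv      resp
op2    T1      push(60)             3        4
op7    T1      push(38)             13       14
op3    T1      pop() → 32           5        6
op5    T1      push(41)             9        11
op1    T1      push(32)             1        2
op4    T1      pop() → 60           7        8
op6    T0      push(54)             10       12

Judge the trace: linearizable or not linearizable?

prefix check: 1..5 passes, 1..6 fails once op3's time-6 response joins
exactly one order of the 3 completed ops respects real time; the LIFO stack replay fails
for example op1, op2, op3 fails at step 3: op3 pop() → 32 is not legal there

not linearizable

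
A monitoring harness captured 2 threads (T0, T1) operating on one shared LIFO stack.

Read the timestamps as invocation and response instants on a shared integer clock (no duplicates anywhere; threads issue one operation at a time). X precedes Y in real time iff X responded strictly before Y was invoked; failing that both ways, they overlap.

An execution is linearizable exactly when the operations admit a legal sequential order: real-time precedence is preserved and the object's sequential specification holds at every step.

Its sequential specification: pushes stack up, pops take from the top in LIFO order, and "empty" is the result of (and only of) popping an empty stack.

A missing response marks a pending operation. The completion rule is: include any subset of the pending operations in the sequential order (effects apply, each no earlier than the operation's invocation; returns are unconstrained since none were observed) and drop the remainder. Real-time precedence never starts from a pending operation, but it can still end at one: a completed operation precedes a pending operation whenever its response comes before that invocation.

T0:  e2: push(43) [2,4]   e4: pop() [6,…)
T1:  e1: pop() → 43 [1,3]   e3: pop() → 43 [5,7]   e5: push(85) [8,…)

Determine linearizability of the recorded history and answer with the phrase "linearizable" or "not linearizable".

the violation lands at event 7, e3's response at time 7: events 1..6 linearize, events 1..7 do not
all 2 real-time-respecting orders fail — 3 completed LIFO stack operations, no legal replay
including or dropping the 1 pending operation (e4) in any combination fails
e.g. e1, e2, e3 (pending dropped): illegal at step 1, since e1 pop() → 43 cannot apply there
e.g. e2, e1, e3 (pending dropped): illegal at step 3, since e3 pop() → 43 cannot apply there

not linearizable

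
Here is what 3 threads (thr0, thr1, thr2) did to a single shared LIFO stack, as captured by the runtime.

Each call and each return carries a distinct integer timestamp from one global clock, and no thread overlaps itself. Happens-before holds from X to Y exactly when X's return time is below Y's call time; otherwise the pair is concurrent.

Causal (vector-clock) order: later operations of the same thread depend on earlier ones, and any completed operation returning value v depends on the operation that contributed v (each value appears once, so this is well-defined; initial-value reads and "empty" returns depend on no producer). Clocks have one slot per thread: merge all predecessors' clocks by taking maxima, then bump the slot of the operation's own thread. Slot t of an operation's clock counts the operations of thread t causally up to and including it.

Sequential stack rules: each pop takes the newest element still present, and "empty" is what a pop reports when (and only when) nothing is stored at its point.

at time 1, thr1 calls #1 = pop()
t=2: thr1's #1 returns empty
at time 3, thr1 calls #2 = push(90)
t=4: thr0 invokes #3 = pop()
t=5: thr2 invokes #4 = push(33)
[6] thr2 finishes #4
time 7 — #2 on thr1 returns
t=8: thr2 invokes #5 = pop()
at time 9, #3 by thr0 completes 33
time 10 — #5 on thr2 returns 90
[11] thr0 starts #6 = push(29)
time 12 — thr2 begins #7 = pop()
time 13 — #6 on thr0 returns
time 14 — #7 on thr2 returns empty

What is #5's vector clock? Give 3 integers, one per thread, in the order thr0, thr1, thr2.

(0, 2, 2)

invoked at 5, #4 has no predecessors; its own thr2 bump gives (0, 0, 1)
invoked at 1, #1 has no predecessors; its own thr1 bump gives (0, 1, 0)
VC(#2, invoked at 3): max of VC(#1)=(0, 1, 0), then +1 on thread thr1 → (0, 2, 0)
VC(#3, invoked at 4): max of VC(#4)=(0, 0, 1), then +1 on thread thr0 → (1, 0, 1)
VC(#6, invoked at 11): max of VC(#3)=(1, 0, 1), then +1 on thread thr0 → (2, 0, 1)
VC(#5, invoked at 8): max of VC(#2)=(0, 2, 0), VC(#4)=(0, 0, 1), then +1 on thread thr2 → (0, 2, 2)
VC(#7, invoked at 12): max of VC(#5)=(0, 2, 2), then +1 on thread thr2 → (0, 2, 3)
target: VC(#5) = (0, 2, 2)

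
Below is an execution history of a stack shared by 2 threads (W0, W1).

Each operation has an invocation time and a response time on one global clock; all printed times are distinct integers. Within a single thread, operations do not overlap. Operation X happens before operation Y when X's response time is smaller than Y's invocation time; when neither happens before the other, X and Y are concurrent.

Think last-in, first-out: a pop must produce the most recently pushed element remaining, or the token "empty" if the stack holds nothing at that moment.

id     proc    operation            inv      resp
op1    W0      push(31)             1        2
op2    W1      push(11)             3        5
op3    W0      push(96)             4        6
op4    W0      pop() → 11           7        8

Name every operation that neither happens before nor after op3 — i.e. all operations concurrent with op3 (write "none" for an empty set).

overlap test against op3 [4,6]: concurrent iff the interval meets 4..6
op1 [1,2]: before
op2 [3,5]: concurrent
op4 [7,8]: after

op2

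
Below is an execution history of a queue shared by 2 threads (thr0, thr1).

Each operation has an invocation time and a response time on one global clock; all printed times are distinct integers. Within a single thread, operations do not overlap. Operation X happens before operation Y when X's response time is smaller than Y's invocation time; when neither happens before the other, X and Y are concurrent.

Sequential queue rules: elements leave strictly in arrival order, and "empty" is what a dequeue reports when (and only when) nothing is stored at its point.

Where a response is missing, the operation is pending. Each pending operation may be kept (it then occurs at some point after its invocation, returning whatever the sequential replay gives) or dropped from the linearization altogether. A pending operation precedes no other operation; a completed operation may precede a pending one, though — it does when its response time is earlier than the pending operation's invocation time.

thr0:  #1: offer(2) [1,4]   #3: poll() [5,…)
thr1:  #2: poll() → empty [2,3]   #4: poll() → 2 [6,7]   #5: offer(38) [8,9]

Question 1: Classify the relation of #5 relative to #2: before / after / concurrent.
Answer: after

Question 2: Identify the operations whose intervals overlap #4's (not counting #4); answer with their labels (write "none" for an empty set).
Answer: #3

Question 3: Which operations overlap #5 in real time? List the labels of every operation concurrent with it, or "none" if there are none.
Answer: #3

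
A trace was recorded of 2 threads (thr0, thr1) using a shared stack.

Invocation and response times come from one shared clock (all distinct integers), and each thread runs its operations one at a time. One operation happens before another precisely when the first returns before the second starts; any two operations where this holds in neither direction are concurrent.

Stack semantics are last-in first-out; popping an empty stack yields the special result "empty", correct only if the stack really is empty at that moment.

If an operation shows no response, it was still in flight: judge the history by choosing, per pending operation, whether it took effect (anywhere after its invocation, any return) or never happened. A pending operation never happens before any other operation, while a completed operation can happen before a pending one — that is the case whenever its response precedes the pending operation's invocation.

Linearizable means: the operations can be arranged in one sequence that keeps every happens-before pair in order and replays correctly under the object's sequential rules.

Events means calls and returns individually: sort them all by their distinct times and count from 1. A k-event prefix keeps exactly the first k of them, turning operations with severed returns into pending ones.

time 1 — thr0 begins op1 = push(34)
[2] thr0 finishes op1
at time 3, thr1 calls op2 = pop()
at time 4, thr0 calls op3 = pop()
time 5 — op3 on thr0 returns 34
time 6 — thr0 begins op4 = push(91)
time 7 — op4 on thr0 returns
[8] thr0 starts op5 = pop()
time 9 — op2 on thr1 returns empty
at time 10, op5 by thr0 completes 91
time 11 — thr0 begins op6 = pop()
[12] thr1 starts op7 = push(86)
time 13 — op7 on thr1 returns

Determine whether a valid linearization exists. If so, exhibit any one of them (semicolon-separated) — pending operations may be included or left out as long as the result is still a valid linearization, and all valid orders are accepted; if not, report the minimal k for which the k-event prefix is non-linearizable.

1. op1 push(34), leaving stack <34>
2. op3 pop() → 34, leaving stack <>
3. op2 pop() → empty, leaving stack <>
4. op4 push(91), leaving stack <91>
5. op5 pop() → 91, leaving stack <>
6. op6 pop() (pending, included), leaving stack <>
7. op7 push(86), leaving stack <86>

linearizable — witness: op1; op3; op2; op4; op5; op6; op7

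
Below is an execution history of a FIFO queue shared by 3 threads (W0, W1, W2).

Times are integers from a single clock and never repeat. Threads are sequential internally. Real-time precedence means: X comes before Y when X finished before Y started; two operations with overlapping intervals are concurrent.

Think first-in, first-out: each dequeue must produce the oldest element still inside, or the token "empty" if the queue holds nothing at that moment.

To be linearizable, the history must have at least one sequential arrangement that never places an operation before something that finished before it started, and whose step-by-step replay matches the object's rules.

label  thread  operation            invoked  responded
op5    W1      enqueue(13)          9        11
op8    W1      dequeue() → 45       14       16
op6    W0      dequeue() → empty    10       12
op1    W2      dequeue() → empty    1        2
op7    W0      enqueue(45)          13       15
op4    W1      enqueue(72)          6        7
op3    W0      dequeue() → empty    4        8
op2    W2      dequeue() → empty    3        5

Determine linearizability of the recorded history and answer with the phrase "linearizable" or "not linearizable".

not linearizable

events 1..11 are fine; event 12 — the response of op6 at time 12 — makes the prefix non-linearizable
checked exhaustively: 6 real-time-consistent orders of 6 completed operations, zero legal FIFO queue replays
e.g. op1, op2, op3, op4, op5, op6: illegal at step 6, since op6 dequeue() → empty cannot apply there
e.g. op1, op2, op3, op4, op6, op5: illegal at step 5, since op6 dequeue() → empty cannot apply there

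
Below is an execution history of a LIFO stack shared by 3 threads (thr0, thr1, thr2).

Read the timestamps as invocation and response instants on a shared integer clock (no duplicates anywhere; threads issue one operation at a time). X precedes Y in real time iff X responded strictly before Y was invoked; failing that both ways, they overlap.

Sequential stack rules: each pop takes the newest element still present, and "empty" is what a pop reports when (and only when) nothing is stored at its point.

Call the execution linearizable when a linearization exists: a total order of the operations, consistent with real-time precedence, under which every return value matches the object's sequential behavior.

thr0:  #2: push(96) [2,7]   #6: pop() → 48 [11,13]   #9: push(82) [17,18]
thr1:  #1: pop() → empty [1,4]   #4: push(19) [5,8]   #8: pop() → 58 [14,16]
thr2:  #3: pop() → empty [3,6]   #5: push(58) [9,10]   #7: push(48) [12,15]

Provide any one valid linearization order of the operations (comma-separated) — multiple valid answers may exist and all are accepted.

1. #1 pop() → empty, leaving stack <>
2. #3 pop() → empty, leaving stack <>
3. #2 push(96), leaving stack <96>
4. #4 push(19), leaving stack <96,19>
5. #5 push(58), leaving stack <96,19,58>
6. #7 push(48), leaving stack <96,19,58,48>
7. #6 pop() → 48, leaving stack <96,19,58>
8. #8 pop() → 58, leaving stack <96,19>
9. #9 push(82), leaving stack <96,19,82>

#1, #3, #2, #4, #5, #7, #6, #8, #9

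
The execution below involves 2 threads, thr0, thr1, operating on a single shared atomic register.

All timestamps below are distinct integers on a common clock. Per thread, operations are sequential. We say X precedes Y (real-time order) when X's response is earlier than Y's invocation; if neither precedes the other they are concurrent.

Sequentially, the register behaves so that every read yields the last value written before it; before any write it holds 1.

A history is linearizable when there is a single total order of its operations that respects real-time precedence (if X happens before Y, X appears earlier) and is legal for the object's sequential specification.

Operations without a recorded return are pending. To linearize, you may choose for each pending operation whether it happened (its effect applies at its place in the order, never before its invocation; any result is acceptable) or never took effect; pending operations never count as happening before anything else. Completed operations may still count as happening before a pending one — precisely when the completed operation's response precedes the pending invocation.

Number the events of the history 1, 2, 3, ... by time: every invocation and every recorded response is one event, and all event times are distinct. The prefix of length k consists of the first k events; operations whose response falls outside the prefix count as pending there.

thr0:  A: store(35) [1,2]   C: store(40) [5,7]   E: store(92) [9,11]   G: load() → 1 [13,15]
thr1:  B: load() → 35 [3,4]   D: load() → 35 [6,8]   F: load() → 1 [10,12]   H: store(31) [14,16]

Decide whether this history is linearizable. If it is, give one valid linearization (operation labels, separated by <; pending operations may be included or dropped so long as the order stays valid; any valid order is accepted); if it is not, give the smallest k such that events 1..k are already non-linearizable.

not linearizable — minimal violating prefix: 12 events

prefix check: 1..11 passes, 1..12 fails once F's time-12 response joins
every one of the 4 real-time-consistent orders over 6 completed atomic register ops fails the sequential spec
sample order A, B, C, D, E, F stalls at step 4 — D load() → 35 has no legal effect
sample order A, B, C, D, F, E stalls at step 4 — D load() → 35 has no legal effect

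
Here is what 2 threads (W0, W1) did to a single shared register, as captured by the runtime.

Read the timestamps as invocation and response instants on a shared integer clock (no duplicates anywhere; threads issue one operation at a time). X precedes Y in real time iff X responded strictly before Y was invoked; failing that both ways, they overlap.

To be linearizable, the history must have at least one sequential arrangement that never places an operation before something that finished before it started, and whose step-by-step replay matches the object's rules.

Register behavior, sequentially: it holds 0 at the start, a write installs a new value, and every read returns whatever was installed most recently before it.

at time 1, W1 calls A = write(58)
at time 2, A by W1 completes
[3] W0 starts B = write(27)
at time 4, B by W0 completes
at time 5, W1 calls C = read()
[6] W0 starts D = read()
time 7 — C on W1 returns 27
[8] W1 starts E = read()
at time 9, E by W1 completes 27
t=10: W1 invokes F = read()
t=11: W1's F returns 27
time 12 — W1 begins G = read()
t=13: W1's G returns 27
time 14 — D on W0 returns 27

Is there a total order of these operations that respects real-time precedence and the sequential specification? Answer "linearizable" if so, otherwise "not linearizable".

witness order: A, B, C, D, E, F, G
step 1: A write(58) — value 58
step 2: B write(27) — value 27
step 3: C read() → 27 — value 27
step 4: D read() → 27 — value 27
step 5: E read() → 27 — value 27
step 6: F read() → 27 — value 27
step 7: G read() → 27 — value 27

linearizable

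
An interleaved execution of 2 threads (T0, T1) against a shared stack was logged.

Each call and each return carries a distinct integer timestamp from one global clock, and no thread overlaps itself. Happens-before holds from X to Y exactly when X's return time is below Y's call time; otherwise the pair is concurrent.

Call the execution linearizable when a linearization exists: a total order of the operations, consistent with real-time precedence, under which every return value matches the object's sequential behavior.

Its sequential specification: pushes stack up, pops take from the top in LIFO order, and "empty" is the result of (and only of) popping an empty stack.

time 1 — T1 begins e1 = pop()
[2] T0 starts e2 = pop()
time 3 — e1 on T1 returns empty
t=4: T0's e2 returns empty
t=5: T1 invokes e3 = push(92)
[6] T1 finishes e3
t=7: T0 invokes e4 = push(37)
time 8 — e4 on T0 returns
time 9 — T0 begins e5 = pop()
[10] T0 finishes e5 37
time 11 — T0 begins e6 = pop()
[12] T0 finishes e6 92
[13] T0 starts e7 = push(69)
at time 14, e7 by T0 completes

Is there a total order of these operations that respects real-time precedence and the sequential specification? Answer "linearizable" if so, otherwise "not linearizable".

linearizable

a witness: e1, e2, e3, e4, e5, e6, e7
after step 1 (e1 pop() → empty): stack <>
after step 2 (e2 pop() → empty): stack <>
after step 3 (e3 push(92)): stack <92>
after step 4 (e4 push(37)): stack <92,37>
after step 5 (e5 pop() → 37): stack <92>
after step 6 (e6 pop() → 92): stack <>
after step 7 (e7 push(69)): stack <69>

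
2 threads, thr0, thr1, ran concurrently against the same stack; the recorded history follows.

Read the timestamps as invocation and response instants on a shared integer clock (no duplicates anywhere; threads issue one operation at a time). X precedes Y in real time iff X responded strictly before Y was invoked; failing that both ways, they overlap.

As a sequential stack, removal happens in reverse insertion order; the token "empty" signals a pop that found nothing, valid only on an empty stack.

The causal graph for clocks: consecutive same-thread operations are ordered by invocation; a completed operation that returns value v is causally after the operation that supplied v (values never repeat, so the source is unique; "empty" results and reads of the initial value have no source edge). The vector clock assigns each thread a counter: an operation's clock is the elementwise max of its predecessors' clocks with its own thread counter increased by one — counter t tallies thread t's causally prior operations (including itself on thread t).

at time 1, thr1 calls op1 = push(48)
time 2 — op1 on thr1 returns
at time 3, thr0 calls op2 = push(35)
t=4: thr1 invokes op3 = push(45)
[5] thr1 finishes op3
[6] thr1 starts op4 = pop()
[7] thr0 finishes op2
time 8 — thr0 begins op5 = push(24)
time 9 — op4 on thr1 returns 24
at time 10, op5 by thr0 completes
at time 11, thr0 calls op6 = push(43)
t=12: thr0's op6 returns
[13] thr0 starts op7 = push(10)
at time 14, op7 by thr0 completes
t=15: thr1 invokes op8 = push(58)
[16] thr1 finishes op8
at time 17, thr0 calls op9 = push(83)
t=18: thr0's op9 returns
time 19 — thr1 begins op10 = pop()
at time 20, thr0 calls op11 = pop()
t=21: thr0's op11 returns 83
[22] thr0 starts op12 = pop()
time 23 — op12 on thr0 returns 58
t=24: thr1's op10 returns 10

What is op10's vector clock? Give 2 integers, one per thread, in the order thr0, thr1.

(4, 5)

VC(op1, invoked at 1): no causal predecessors; +1 on thr1 → (0, 1)
VC(op2, invoked at 3): no causal predecessors; +1 on thr0 → (1, 0)
op3 (invocation 4): componentwise max over VC(op1)=(0, 1), +1 at thr1, giving (0, 2)
op5 (invocation 8): componentwise max over VC(op2)=(1, 0), +1 at thr0, giving (2, 0)
op6 (invocation 11): componentwise max over VC(op5)=(2, 0), +1 at thr0, giving (3, 0)
op7 (invocation 13): componentwise max over VC(op6)=(3, 0), +1 at thr0, giving (4, 0)
op4 (invocation 6): componentwise max over VC(op3)=(0, 2), VC(op5)=(2, 0), +1 at thr1, giving (2, 3)
op9 (invocation 17): componentwise max over VC(op7)=(4, 0), +1 at thr0, giving (5, 0)
op8 (invocation 15): componentwise max over VC(op4)=(2, 3), +1 at thr1, giving (2, 4)
op11 (invocation 20): componentwise max over VC(op9)=(5, 0), +1 at thr0, giving (6, 0)
op10 (invocation 19): componentwise max over VC(op7)=(4, 0), VC(op8)=(2, 4), +1 at thr1, giving (4, 5)
op12 (invocation 22): componentwise max over VC(op8)=(2, 4), VC(op11)=(6, 0), +1 at thr0, giving (7, 4)
target: VC(op10) = (4, 5)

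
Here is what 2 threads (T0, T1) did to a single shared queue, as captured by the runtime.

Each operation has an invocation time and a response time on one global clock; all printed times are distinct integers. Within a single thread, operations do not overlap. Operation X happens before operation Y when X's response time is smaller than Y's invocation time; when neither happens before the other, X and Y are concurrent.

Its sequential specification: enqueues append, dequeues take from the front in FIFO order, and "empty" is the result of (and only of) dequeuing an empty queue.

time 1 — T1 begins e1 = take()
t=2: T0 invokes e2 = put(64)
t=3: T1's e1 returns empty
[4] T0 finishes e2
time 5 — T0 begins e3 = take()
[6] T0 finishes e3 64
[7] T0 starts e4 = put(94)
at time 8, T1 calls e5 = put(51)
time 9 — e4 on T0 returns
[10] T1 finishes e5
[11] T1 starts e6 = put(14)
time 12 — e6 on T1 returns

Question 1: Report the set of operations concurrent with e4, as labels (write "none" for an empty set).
Answer: e5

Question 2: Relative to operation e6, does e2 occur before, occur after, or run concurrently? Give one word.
Answer: before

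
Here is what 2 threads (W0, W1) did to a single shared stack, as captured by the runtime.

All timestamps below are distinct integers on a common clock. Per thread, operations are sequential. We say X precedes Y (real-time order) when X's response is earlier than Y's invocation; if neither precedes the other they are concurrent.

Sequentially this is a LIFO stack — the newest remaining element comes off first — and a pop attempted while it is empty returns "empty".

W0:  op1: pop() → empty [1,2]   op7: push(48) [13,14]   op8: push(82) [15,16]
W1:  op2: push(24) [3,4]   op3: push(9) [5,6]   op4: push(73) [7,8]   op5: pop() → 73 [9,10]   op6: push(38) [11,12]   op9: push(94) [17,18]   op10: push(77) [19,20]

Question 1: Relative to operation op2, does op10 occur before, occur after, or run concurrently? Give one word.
Answer: after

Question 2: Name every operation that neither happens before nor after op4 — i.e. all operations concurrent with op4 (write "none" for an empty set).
Answer: none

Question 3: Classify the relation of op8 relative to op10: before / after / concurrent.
Answer: before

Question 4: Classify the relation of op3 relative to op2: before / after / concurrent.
Answer: after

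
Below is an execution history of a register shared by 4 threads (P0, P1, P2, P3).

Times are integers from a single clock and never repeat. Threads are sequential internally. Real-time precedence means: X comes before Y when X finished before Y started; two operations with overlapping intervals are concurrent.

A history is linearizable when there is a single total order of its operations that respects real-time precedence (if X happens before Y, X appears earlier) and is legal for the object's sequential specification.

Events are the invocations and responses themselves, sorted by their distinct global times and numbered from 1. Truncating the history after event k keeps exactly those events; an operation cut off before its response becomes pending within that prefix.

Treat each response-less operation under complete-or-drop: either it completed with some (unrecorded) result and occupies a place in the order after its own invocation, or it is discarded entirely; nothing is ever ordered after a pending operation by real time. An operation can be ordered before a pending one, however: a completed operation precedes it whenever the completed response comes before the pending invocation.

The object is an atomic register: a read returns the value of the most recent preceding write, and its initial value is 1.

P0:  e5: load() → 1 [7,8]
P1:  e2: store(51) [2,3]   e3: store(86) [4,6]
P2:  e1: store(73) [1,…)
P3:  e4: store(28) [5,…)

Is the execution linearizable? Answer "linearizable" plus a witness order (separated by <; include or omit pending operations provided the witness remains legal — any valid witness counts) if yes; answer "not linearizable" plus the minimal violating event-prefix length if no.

through event 7 a valid linearization exists; event 8 (e5 responding at time 8) ends that
the completed operations (3 total) allow one real-time order; the register replay rejects it
include/drop combinations of the 2 pending operations (e1, e4) were all tried; none helps
one such order, e2, e3, e5 (pending dropped), breaks at step 3 where e5 load() → 1 is illegal

not linearizable — minimal violating prefix: 8 events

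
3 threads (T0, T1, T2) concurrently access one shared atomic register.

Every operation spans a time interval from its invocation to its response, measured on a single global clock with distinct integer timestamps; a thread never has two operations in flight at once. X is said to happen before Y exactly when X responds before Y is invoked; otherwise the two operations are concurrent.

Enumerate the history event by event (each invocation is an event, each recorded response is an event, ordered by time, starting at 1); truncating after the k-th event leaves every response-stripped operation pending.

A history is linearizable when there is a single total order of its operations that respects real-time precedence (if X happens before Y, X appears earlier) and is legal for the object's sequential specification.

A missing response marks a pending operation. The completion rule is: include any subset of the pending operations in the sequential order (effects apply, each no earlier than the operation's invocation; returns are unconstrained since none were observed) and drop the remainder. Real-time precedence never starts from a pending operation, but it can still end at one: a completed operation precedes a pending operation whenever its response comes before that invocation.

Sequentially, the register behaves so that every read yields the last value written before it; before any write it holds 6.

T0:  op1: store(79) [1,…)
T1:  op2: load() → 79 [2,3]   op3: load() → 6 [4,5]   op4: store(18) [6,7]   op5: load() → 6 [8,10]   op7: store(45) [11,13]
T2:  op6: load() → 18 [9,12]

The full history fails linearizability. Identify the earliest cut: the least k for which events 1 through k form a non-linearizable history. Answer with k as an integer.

5

a valid linearization of events 1..4 exists, for instance op1, op2:
step 1: op1 store(79) (pending, included) — value 79
step 2: op2 load() → 79 — value 79
include event 5 — op3 responding at 5 — and every candidate order breaks
including or dropping the 1 pending operation (op1) in any combination fails
sample order op2, op3 (pending dropped) stalls at step 1 — op2 load() → 79 has no legal effect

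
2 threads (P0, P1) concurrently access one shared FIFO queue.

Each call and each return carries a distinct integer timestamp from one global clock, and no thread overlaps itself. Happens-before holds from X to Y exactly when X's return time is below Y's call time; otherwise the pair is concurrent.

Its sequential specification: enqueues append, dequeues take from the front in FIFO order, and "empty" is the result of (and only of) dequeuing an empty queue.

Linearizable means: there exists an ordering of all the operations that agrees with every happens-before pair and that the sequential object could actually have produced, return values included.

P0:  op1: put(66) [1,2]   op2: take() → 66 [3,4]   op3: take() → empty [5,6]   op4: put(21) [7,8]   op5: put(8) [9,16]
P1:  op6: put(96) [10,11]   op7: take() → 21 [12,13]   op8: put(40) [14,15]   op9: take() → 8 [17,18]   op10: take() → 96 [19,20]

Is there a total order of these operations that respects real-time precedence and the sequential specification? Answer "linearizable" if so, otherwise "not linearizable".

witness order: op1, op2, op3, op4, op5, op6, op7, op8, op9, op10
after step 1 (op1 put(66)): queue <66>
after step 2 (op2 take() → 66): queue <>
after step 3 (op3 take() → empty): queue <>
after step 4 (op4 put(21)): queue <21>
after step 5 (op5 put(8)): queue <21,8>
after step 6 (op6 put(96)): queue <21,8,96>
after step 7 (op7 take() → 21): queue <8,96>
after step 8 (op8 put(40)): queue <8,96,40>
after step 9 (op9 take() → 8): queue <96,40>
after step 10 (op10 take() → 96): queue <40>

linearizable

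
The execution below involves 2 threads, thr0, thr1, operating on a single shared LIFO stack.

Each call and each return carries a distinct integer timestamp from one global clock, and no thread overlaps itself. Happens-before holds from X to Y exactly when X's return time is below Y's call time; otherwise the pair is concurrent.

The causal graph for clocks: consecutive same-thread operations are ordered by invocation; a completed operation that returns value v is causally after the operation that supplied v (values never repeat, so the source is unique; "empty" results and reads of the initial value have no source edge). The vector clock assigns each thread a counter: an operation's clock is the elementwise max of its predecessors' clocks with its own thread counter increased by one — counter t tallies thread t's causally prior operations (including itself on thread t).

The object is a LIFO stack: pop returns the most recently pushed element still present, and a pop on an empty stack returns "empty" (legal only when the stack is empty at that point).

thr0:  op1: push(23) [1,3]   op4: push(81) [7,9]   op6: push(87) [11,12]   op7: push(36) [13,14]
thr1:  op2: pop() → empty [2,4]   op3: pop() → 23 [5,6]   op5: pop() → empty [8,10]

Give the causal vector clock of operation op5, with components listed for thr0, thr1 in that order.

VC(op2, invoked at 2): no causal predecessors; +1 on thr1 → (0, 1)
VC(op1, invoked at 1): no causal predecessors; +1 on thr0 → (1, 0)
merge at op4 (invoked 7): VC(op1)=(1, 0), own-thread bump on thr0 → (2, 0)
merge at op3 (invoked 5): VC(op1)=(1, 0), VC(op2)=(0, 1), own-thread bump on thr1 → (1, 2)
merge at op6 (invoked 11): VC(op4)=(2, 0), own-thread bump on thr0 → (3, 0)
merge at op5 (invoked 8): VC(op3)=(1, 2), own-thread bump on thr1 → (1, 3)
merge at op7 (invoked 13): VC(op6)=(3, 0), own-thread bump on thr0 → (4, 0)
target: VC(op5) = (1, 3)

(1, 3)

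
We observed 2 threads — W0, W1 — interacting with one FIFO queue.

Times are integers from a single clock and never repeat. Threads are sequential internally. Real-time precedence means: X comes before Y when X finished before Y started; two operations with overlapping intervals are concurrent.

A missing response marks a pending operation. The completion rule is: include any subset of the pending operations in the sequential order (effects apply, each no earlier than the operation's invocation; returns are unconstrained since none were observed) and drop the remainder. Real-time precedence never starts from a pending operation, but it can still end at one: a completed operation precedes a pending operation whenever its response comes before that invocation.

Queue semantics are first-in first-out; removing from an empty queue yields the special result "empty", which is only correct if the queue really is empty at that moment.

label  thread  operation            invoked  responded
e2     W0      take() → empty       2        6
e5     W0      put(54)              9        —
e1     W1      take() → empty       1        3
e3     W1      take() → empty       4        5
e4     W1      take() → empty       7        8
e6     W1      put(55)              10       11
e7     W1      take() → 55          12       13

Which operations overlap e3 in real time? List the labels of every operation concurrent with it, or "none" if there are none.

e2

e3 spans [4,5]: anything still running between times 4 and 5 counts as concurrent
e1 [1,3]: before
e2 [2,6]: concurrent
e4 [7,8]: after
e5 [9,…): after
e6 [10,11]: after
e7 [12,13]: after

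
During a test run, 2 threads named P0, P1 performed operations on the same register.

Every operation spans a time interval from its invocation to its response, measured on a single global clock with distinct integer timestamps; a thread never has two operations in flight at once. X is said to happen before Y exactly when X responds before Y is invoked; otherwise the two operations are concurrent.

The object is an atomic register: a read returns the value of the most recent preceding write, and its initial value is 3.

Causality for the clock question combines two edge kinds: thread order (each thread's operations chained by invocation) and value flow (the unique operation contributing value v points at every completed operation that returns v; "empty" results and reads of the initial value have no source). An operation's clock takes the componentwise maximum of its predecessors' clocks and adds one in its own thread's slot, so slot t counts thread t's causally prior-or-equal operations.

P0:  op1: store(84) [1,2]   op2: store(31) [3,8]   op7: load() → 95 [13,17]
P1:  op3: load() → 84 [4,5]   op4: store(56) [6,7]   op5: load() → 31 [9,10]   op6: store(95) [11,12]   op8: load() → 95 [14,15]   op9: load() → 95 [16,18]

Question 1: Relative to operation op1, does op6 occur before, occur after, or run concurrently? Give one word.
Answer: after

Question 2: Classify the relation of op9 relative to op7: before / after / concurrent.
Answer: concurrent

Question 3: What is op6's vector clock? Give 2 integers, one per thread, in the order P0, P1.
Answer: (2, 4)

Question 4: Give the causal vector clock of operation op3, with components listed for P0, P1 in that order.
Answer: (1, 1)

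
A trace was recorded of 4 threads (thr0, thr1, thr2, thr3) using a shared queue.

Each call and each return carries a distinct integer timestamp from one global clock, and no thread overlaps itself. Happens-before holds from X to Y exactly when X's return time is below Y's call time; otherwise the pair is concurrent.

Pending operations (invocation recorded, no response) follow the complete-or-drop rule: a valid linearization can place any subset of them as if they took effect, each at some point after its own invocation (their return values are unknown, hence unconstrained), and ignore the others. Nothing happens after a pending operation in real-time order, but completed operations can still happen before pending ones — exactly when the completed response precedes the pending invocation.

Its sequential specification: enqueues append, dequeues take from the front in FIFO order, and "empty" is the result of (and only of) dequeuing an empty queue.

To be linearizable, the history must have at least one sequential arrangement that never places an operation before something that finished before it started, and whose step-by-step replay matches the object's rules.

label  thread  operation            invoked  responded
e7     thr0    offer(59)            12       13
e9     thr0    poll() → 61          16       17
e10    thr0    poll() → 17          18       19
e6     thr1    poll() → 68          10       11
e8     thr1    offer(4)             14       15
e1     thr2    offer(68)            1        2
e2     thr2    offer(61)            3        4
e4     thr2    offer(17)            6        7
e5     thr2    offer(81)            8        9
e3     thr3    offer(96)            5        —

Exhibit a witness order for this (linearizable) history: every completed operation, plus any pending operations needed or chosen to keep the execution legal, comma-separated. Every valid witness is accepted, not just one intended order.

e1, e2, e4, e3, e5, e6, e7, e8, e9, e10

1. e1 offer(68), leaving queue <68>
2. e2 offer(61), leaving queue <68,61>
3. e4 offer(17), leaving queue <68,61,17>
4. e3 offer(96) (pending, included), leaving queue <68,61,17,96>
5. e5 offer(81), leaving queue <68,61,17,96,81>
6. e6 poll() → 68, leaving queue <61,17,96,81>
7. e7 offer(59), leaving queue <61,17,96,81,59>
8. e8 offer(4), leaving queue <61,17,96,81,59,4>
9. e9 poll() → 61, leaving queue <17,96,81,59,4>
10. e10 poll() → 17, leaving queue <96,81,59,4>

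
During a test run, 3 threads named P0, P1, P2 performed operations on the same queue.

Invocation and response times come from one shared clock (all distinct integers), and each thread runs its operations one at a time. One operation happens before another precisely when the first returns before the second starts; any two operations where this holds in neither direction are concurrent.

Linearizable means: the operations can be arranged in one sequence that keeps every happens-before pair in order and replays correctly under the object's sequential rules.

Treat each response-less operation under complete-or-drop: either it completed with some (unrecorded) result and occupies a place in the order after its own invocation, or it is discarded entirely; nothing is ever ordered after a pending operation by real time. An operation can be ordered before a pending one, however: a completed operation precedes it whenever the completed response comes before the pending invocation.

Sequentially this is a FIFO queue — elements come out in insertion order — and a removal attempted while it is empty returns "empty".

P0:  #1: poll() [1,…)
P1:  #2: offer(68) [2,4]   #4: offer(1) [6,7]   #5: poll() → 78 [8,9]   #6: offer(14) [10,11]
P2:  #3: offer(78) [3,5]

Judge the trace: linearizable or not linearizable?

linearizable

one valid linearization: #1, #3, #2, #4, #5, #6
after step 1 (#1 poll() (pending, included)): queue <>
after step 2 (#3 offer(78)): queue <78>
after step 3 (#2 offer(68)): queue <78,68>
after step 4 (#4 offer(1)): queue <78,68,1>
after step 5 (#5 poll() → 78): queue <68,1>
after step 6 (#6 offer(14)): queue <68,1,14>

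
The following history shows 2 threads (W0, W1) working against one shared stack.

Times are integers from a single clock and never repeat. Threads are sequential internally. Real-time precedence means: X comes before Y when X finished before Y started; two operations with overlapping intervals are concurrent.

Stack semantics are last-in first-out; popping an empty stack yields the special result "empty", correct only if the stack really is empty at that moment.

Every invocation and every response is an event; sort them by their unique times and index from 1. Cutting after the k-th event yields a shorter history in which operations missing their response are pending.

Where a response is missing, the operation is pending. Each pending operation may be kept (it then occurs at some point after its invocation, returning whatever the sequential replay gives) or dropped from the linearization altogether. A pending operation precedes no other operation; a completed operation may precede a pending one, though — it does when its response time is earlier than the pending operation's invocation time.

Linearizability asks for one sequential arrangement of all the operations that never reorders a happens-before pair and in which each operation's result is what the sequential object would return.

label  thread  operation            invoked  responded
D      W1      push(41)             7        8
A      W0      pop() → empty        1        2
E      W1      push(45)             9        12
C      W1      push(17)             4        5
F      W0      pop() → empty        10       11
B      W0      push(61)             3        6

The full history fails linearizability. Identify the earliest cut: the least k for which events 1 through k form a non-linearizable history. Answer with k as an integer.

11

events 1..10 are still linearizable — one witness is A, B, C, D:
1. A pop() → empty, leaving stack <>
2. B push(61), leaving stack <61>
3. C push(17), leaving stack <61,17>
4. D push(41), leaving stack <61,17,41>
once event 11 joins (F's response, time 11), exhaustive search finds no witness
every completion of the 1 pending operation (E) was checked; none linearizes
e.g. A, B, C, D, F (pending dropped): illegal at step 5, since F pop() → empty cannot apply there
e.g. A, C, B, D, F (pending dropped): illegal at step 5, since F pop() → empty cannot apply there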